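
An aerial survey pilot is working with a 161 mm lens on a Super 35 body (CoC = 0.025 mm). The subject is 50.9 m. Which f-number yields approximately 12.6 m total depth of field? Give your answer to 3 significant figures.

f/2.49

Write h = H − f = f²/(N·c). The thin-lens limits are Dn = s·h/(h + (s−f)) and Df = s·h/(h − (s−f)), so DoF = Df − Dn = 2·s·(s−f)·h / (h² − (s−f)²).
That is a quadratic in h: DoF·h² − 2·s·(s−f)·h − DoF·(s−f)² = 0 ⇒ h = (s−f)·(s + √(s² + DoF²)) / DoF = 50739 × (50900 + √(50900² + 12600²)) / 12600 = 50739 × (50900 + 52436.3) / 12600 ≈ 416126 mm.
Then N = f²/(c·h) = 161² / (0.025 × 416126) = 25921 / 10403 ≈ 2.49.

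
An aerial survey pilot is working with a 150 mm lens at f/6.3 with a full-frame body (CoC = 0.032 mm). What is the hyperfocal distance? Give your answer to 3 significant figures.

Hyperfocal distance H = f²/(N·c) + f = 150²/(6.3 × 0.032) + 150 = 22500/0.2016 + 150 ≈ 111757.1 mm ≈ 112 m.

112 m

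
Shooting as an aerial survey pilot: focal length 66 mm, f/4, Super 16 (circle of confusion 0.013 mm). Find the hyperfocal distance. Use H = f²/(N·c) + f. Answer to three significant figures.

83.8 m

Hyperfocal distance H = f²/(N·c) + f = 66²/(4 × 0.013) + 66 = 4356/0.052 + 66 ≈ 83835.2 mm ≈ 83.8 m.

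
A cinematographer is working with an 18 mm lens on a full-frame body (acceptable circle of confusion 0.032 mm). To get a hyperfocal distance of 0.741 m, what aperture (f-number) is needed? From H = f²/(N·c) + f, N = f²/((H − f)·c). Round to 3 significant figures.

f/14

Rearrange H = f²/(N·c) + f for N: N = f² / ((H − f)·c).
N = 18² / ((741 − 18) × 0.032) = 324 / 23.14 ≈ 14.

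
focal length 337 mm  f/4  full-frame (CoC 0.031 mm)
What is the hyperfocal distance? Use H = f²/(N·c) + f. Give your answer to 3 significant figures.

916 m

Hyperfocal distance H = f²/(N·c) + f = 337²/(4 × 0.031) + 337 = 113569/0.124 + 337 ≈ 916216.0 mm ≈ 916 m.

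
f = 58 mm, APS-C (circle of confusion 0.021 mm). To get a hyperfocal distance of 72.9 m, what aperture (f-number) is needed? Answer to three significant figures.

Rearrange H = f²/(N·c) + f for N: N = f² / ((H − f)·c).
N = 58² / ((72900 − 58) × 0.021) = 3364 / 1530 ≈ 2.20.

f/2.20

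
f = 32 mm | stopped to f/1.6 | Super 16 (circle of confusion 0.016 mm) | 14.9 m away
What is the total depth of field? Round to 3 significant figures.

Hyperfocal distance H = f²/(N·c) + f = 32²/(1.6 × 0.016) + 32 = 1024/0.0256 + 32 ≈ 40032.0 mm ≈ 40.03 m.
Near limit Dn = s·(H − f)/(H + s − 2f) = 14900 × (40032.0 − 32) / (40032.0 + 14900 − 2 × 32) = 14900 × 40000.0 / 54868.0 ≈ 10862 mm.
Far limit Df = s·(H − f)/(H − s) = 14900 × (40032.0 − 32) / (40032.0 − 14900) = 14900 × 40000.0 / 25132.0 ≈ 23715 mm.
Depth of field = Df − Dn = 23715 − 10862 ≈ 12853 mm ≈ 12.9 m.

12.9 m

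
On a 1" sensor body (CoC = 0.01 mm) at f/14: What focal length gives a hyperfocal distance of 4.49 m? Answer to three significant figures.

25.0 mm

From H = f²/(N·c) + f, with f ≪ H: f ≈ √(H·N·c) = √(4490 × 14 × 0.01) = √628.60 ≈ 25.07 mm.
Exact: f² + N·c·f − N·c·H = 0 ⇒ f = (−N·c + √((N·c)² + 4·N·c·H))/2 = (−0.14 + √2514.4)/2 ≈ 25.002 mm ≈ 25.0 mm.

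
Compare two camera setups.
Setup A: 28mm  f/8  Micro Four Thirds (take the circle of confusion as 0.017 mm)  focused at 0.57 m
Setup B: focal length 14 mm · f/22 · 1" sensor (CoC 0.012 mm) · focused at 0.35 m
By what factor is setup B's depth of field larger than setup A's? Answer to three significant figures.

3.68

Setup A: H = 28²/(8×0.017) + 28 ≈ 5792.7 mm; DoF = Df − Dn = 629.15 − 521.01 ≈ 108.14 mm.
Setup B: H = 14²/(22×0.012) + 14 ≈ 756.4 mm; DoF = Df − Dn = 639.35 − 240.95 ≈ 398.40 mm.
Ratio = 398.40 / 108.14 ≈ 3.68.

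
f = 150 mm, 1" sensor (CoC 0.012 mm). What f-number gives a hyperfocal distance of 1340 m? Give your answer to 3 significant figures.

f/1.40

Rearrange H = f²/(N·c) + f for N: N = f² / ((H − f)·c).
N = 150² / ((1340000 − 150) × 0.012) = 22500 / 16078 ≈ 1.40.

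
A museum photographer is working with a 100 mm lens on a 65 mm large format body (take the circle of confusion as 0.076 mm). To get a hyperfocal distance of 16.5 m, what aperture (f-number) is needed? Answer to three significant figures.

f/8.02

Rearrange H = f²/(N·c) + f for N: N = f² / ((H − f)·c).
N = 100² / ((16500 − 100) × 0.076) = 10000 / 1246 ≈ 8.02.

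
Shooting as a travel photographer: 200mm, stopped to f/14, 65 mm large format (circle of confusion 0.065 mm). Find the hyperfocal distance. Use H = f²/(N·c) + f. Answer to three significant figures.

Hyperfocal distance H = f²/(N·c) + f = 200²/(14 × 0.065) + 200 = 40000/0.91 + 200 ≈ 44156.0 mm ≈ 44.2 m.

44.2 m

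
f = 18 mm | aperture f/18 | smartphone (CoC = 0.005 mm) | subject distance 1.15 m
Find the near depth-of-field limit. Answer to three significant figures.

0.875 m

Hyperfocal distance H = f²/(N·c) + f = 18²/(18 × 0.005) + 18 = 324/0.09 + 18 ≈ 3618.0 mm ≈ 3.618 m.
Near limit Dn = s·(H − f)/(H + s − 2f) = 1150 × (3618.0 − 18) / (3618.0 + 1150 − 2 × 18) = 1150 × 3600.0 / 4732.0 ≈ 874.89 mm ≈ 0.875 m.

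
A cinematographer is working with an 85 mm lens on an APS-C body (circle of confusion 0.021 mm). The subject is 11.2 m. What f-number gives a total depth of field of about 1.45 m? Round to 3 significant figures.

Write h = H − f = f²/(N·c). The thin-lens limits are Dn = s·h/(h + (s−f)) and Df = s·h/(h − (s−f)), so DoF = Df − Dn = 2·s·(s−f)·h / (h² − (s−f)²).
That is a quadratic in h: DoF·h² − 2·s·(s−f)·h − DoF·(s−f)² = 0 ⇒ h = (s−f)·(s + √(s² + DoF²)) / DoF = 11115 × (11200 + √(11200² + 1450²)) / 1450 = 11115 × (11200 + 11293.5) / 1450 ≈ 172424 mm.
Then N = f²/(c·h) = 85² / (0.021 × 172424) = 7225 / 3620.9 ≈ 2.00.

f/2.00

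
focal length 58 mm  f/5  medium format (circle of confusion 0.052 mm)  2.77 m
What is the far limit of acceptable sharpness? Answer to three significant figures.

Hyperfocal distance H = f²/(N·c) + f = 58²/(5 × 0.052) + 58 = 3364/0.26 + 58 ≈ 12996.5 mm ≈ 13.00 m.
Far limit Df = s·(H − f)/(H − s) = 2770 × (12996.5 − 58) / (12996.5 − 2770) = 2770 × 12938.5 / 10226.5 ≈ 3504.6 mm ≈ 3.50 m.

3.50 m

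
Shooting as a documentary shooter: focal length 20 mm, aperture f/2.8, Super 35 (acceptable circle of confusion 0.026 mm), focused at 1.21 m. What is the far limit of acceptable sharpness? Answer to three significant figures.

Hyperfocal distance H = f²/(N·c) + f = 20²/(2.8 × 0.026) + 20 = 400/0.0728 + 20 ≈ 5514.5 mm ≈ 5.515 m.
Far limit Df = s·(H − f)/(H − s) = 1210 × (5514.5 − 20) / (5514.5 − 1210) = 1210 × 5494.5 / 4304.5 ≈ 1544.5 mm ≈ 1.54 m.

1.54 m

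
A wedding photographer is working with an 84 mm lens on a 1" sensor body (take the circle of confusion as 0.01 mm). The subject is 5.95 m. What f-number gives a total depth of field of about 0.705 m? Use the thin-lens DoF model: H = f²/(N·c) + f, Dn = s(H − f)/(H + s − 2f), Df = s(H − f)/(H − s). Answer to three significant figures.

Write h = H − f = f²/(N·c). The thin-lens limits are Dn = s·h/(h + (s−f)) and Df = s·h/(h − (s−f)), so DoF = Df − Dn = 2·s·(s−f)·h / (h² − (s−f)²).
That is a quadratic in h: DoF·h² − 2·s·(s−f)·h − DoF·(s−f)² = 0 ⇒ h = (s−f)·(s + √(s² + DoF²)) / DoF = 5866 × (5950 + √(5950² + 705²)) / 705 = 5866 × (5950 + 5991.62) / 705 ≈ 99361 mm.
Then N = f²/(c·h) = 84² / (0.01 × 99361) = 7056 / 993.61 ≈ 7.10.

f/7.10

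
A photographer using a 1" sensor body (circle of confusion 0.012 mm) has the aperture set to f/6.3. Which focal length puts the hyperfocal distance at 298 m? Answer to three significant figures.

150 mm

From H = f²/(N·c) + f, with f ≪ H: f ≈ √(H·N·c) = √(298000 × 6.3 × 0.012) = √22529 ≈ 150.1 mm.
The +f correction barely moves this — solving exactly, f² + N·c·f − N·c·H = 0 ⇒ f = (−N·c + √((N·c)² + 4·N·c·H))/2 = (−0.0756 + √90115)/2 ≈ 150.06 mm, so f ≈ 150 mm.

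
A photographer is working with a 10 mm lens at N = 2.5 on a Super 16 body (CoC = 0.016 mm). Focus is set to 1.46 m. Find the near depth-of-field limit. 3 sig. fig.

Hyperfocal distance H = f²/(N·c) + f = 10²/(2.5 × 0.016) + 10 = 100/0.04 + 10 ≈ 2510.0 mm ≈ 2.510 m.
Near limit Dn = s·(H − f)/(H + s − 2f) = 1460 × (2510.0 − 10) / (2510.0 + 1460 − 2 × 10) = 1460 × 2500.0 / 3950.0 ≈ 924.05 mm ≈ 0.924 m.

0.924 m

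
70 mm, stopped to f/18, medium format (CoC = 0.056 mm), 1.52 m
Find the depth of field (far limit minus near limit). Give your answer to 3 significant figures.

Hyperfocal distance H = f²/(N·c) + f = 70²/(18 × 0.056) + 70 = 4900/1.008 + 70 ≈ 4931.1 mm ≈ 4.931 m.
Near limit Dn = s·(H − f)/(H + s − 2f) = 1520 × (4931.1 − 70) / (4931.1 + 1520 − 2 × 70) = 1520 × 4861.1 / 6311.1 ≈ 1170.77 mm.
Far limit Df = s·(H − f)/(H − s) = 1520 × (4931.1 − 70) / (4931.1 − 1520) = 1520 × 4861.1 / 3411.1 ≈ 2166.12 mm.
Depth of field = Df − Dn = 2166.12 − 1170.77 ≈ 995.35 mm ≈ 0.995 m.

0.995 m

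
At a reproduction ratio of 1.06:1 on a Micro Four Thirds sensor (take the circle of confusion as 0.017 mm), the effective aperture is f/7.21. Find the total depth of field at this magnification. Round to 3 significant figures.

0.218 mm

At magnification m, DoF ≈ 2·N_eff·c/m² = 2 × 7.21 × 0.017 / 1.06² = 0.2451 / 1.124 ≈ 0.218 mm.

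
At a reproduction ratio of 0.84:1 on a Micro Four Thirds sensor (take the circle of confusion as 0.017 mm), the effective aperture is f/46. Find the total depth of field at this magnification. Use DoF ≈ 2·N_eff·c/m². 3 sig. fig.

At magnification m, DoF ≈ 2·N_eff·c/m² = 2 × 46 × 0.017 / 0.84² = 1.564 / 0.7056 ≈ 2.22 mm.

2.22 mm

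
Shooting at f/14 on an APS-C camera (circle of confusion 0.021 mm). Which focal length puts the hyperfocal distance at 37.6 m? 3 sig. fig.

From H = f²/(N·c) + f, with f ≪ H: f ≈ √(H·N·c) = √(37600 × 14 × 0.021) = √11054 ≈ 105.1 mm.
The +f correction barely moves this — solving exactly, f² + N·c·f − N·c·H = 0 ⇒ f = (−N·c + √((N·c)² + 4·N·c·H))/2 = (−0.294 + √44218)/2 ≈ 104.99 mm, so f ≈ 105 mm.

105 mm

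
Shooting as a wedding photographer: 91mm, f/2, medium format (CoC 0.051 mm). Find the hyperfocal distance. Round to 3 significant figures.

Hyperfocal distance H = f²/(N·c) + f = 91²/(2 × 0.051) + 91 = 8281/0.102 + 91 ≈ 81277.3 mm ≈ 81.3 m.

81.3 m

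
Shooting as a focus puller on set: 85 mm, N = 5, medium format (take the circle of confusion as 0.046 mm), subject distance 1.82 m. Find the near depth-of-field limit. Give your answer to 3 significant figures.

Hyperfocal distance H = f²/(N·c) + f = 85²/(5 × 0.046) + 85 = 7225/0.23 + 85 ≈ 31498.0 mm ≈ 31.50 m.
Near limit Dn = s·(H − f)/(H + s − 2f) = 1820 × (31498.0 − 85) / (31498.0 + 1820 − 2 × 85) = 1820 × 31413.0 / 33148.0 ≈ 1724.7 mm ≈ 1.72 m.

1.72 m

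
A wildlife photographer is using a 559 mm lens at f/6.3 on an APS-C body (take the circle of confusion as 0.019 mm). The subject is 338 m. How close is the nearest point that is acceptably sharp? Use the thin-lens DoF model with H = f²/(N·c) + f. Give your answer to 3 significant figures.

Hyperfocal distance H = f²/(N·c) + f = 559²/(6.3 × 0.019) + 559 = 312481/0.1197 + 559 ≈ 2611093.7 mm ≈ 2611 m.
Near limit Dn = s·(H − f)/(H + s − 2f) = 338000 × (2611093.7 − 559) / (2611093.7 + 338000 − 2 × 559) = 338000 × 2610534.7 / 2947975.7 ≈ 299311 mm ≈ 299 m.

299 m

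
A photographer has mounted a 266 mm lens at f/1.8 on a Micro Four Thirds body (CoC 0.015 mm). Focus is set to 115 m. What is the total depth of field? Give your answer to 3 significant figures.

10.1 m

Hyperfocal distance H = f²/(N·c) + f = 266²/(1.8 × 0.015) + 266 = 70756/0.027 + 266 ≈ 2620858.6 mm ≈ 2621 m.
Near limit Dn = s·(H − f)/(H + s − 2f) = 115000 × (2620858.6 − 266) / (2620858.6 + 115000 − 2 × 266) = 115000 × 2620592.6 / 2735326.6 ≈ 110176 mm.
Far limit Df = s·(H − f)/(H − s) = 115000 × (2620858.6 − 266) / (2620858.6 − 115000) = 115000 × 2620592.6 / 2505858.6 ≈ 120265 mm.
Depth of field = Df − Dn = 120265 − 110176 ≈ 10089 mm ≈ 10.1 m.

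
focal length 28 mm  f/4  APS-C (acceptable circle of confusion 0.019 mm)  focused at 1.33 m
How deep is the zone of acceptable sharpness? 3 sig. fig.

341 mm

Hyperfocal distance H = f²/(N·c) + f = 28²/(4 × 0.019) + 28 = 784/0.076 + 28 ≈ 10343.8 mm ≈ 10.34 m.
Near limit Dn = s·(H − f)/(H + s − 2f) = 1330 × (10343.8 − 28) / (10343.8 + 1330 − 2 × 28) = 1330 × 10315.8 / 11617.8 ≈ 1180.95 mm.
Far limit Df = s·(H − f)/(H − s) = 1330 × (10343.8 − 28) / (10343.8 − 1330) = 1330 × 10315.8 / 9013.8 ≈ 1522.11 mm.
Depth of field = Df − Dn = 1522.11 − 1180.95 ≈ 341.16 mm.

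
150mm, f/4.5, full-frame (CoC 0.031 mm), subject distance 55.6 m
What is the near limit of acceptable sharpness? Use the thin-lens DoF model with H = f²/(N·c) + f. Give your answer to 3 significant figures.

Hyperfocal distance H = f²/(N·c) + f = 150²/(4.5 × 0.031) + 150 = 22500/0.1395 + 150 ≈ 161440.3 mm ≈ 161.4 m.
Near limit Dn = s·(H − f)/(H + s − 2f) = 55600 × (161440.3 − 150) / (161440.3 + 55600 − 2 × 150) = 55600 × 161290.3 / 216740.3 ≈ 41376 mm ≈ 41.4 m.

41.4 m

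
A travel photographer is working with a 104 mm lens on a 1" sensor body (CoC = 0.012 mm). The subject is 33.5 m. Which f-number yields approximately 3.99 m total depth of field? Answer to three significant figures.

f/1.60

Write h = H − f = f²/(N·c). The thin-lens limits are Dn = s·h/(h + (s−f)) and Df = s·h/(h − (s−f)), so DoF = Df − Dn = 2·s·(s−f)·h / (h² − (s−f)²).
That is a quadratic in h: DoF·h² − 2·s·(s−f)·h − DoF·(s−f)² = 0 ⇒ h = (s−f)·(s + √(s² + DoF²)) / DoF = 33396 × (33500 + √(33500² + 3990²)) / 3990 = 33396 × (33500 + 33736.8) / 3990 ≈ 562767 mm.
Then N = f²/(c·h) = 104² / (0.012 × 562767) = 10816 / 6753.2 ≈ 1.60.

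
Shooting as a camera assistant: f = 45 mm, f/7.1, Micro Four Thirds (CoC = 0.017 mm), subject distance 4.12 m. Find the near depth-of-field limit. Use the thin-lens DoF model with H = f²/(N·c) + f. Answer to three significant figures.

3.31 m

Hyperfocal distance H = f²/(N·c) + f = 45²/(7.1 × 0.017) + 45 = 2025/0.1207 + 45 ≈ 16822.1 mm ≈ 16.82 m.
Near limit Dn = s·(H − f)/(H + s − 2f) = 4120 × (16822.1 − 45) / (16822.1 + 4120 − 2 × 45) = 4120 × 16777.1 / 20852.1 ≈ 3314.9 mm ≈ 3.31 m.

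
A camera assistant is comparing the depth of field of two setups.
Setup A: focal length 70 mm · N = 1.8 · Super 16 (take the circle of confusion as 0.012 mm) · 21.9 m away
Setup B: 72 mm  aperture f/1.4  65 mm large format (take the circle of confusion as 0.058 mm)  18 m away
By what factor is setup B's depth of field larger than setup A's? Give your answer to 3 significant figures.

2.58

Setup A: H = 70²/(1.8×0.012) + 70 ≈ 226921.9 mm; DoF = Df − Dn = 24231.8 − 19977.6 ≈ 4254.2 mm.
Setup B: H = 72²/(1.4×0.058) + 72 ≈ 63914.4 mm; DoF = Df − Dn = 25028 − 14054 ≈ 10974 mm.
Ratio = 10974 / 4254.2 ≈ 2.58.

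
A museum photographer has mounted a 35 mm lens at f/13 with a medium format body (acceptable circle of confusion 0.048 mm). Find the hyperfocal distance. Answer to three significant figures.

2.00 m

Hyperfocal distance H = f²/(N·c) + f = 35²/(13 × 0.048) + 35 = 1225/0.624 + 35 ≈ 1998.1 mm ≈ 2.00 m.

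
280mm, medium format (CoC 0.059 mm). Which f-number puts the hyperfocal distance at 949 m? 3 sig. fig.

f/1.40

Rearrange H = f²/(N·c) + f for N: N = f² / ((H − f)·c).
N = 280² / ((949000 − 280) × 0.059) = 78400 / 55974 ≈ 1.40.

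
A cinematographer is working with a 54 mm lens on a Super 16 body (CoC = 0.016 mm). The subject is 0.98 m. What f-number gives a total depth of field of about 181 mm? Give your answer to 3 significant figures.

f/18

Write h = H − f = f²/(N·c). The thin-lens limits are Dn = s·h/(h + (s−f)) and Df = s·h/(h − (s−f)), so DoF = Df − Dn = 2·s·(s−f)·h / (h² − (s−f)²).
That is a quadratic in h: DoF·h² − 2·s·(s−f)·h − DoF·(s−f)² = 0 ⇒ h = (s−f)·(s + √(s² + DoF²)) / DoF = 926 × (980 + √(980² + 181²)) / 181 = 926 × (980 + 996.575) / 181 ≈ 10112 mm.
Then N = f²/(c·h) = 54² / (0.016 × 10112) = 2916 / 161.80 ≈ 18.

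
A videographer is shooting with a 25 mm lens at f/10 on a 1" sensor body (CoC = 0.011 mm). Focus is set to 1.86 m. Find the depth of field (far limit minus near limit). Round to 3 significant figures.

Hyperfocal distance H = f²/(N·c) + f = 25²/(10 × 0.011) + 25 = 625/0.11 + 25 ≈ 5706.8 mm ≈ 5.707 m.
Near limit Dn = s·(H − f)/(H + s − 2f) = 1860 × (5706.8 − 25) / (5706.8 + 1860 − 2 × 25) = 1860 × 5681.8 / 7516.8 ≈ 1405.9 mm.
Far limit Df = s·(H − f)/(H − s) = 1860 × (5706.8 − 25) / (5706.8 − 1860) = 1860 × 5681.8 / 3846.8 ≈ 2747.3 mm.
Depth of field = Df − Dn = 2747.3 − 1405.9 ≈ 1341.4 mm ≈ 1.34 m.

1.34 m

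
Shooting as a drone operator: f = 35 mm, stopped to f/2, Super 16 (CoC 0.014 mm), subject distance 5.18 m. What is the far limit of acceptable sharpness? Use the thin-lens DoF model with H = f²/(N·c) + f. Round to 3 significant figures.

5.87 m

Hyperfocal distance H = f²/(N·c) + f = 35²/(2 × 0.014) + 35 = 1225/0.028 + 35 ≈ 43785.0 mm ≈ 43.78 m.
Far limit Df = s·(H − f)/(H − s) = 5180 × (43785.0 − 35) / (43785.0 − 5180) = 5180 × 43750.0 / 38605.0 ≈ 5870.4 mm ≈ 5.87 m.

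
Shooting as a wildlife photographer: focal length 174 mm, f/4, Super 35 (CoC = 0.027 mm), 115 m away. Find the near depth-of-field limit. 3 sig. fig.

Hyperfocal distance H = f²/(N·c) + f = 174²/(4 × 0.027) + 174 = 30276/0.108 + 174 ≈ 280507.3 mm ≈ 280.5 m.
Near limit Dn = s·(H − f)/(H + s − 2f) = 115000 × (280507.3 − 174) / (280507.3 + 115000 − 2 × 174) = 115000 × 280333.3 / 395159.3 ≈ 81583 mm ≈ 81.6 m.

81.6 m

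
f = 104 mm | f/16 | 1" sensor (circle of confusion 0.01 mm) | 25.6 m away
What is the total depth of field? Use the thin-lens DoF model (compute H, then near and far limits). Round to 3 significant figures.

Hyperfocal distance H = f²/(N·c) + f = 104²/(16 × 0.01) + 104 = 10816/0.16 + 104 ≈ 67704.0 mm ≈ 67.70 m.
Near limit Dn = s·(H − f)/(H + s − 2f) = 25600 × (67704.0 − 104) / (67704.0 + 25600 − 2 × 104) = 25600 × 67600.0 / 93096.0 ≈ 18589 mm.
Far limit Df = s·(H − f)/(H − s) = 25600 × (67704.0 − 104) / (67704.0 − 25600) = 25600 × 67600.0 / 42104.0 ≈ 41102 mm.
Depth of field = Df − Dn = 41102 − 18589 ≈ 22513 mm ≈ 22.5 m.

22.5 m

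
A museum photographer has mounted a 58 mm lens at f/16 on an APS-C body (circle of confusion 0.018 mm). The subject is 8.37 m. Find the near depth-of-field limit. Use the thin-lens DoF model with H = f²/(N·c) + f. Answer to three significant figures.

4.89 m

Hyperfocal distance H = f²/(N·c) + f = 58²/(16 × 0.018) + 58 = 3364/0.288 + 58 ≈ 11738.6 mm ≈ 11.74 m.
Near limit Dn = s·(H − f)/(H + s − 2f) = 8370 × (11738.6 − 58) / (11738.6 + 8370 − 2 × 58) = 8370 × 11680.6 / 19992.6 ≈ 4890.1 mm ≈ 4.89 m.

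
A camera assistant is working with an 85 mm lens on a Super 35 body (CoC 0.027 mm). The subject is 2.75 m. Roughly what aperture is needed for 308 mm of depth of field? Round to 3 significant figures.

Write h = H − f = f²/(N·c). The thin-lens limits are Dn = s·h/(h + (s−f)) and Df = s·h/(h − (s−f)), so DoF = Df − Dn = 2·s·(s−f)·h / (h² − (s−f)²).
That is a quadratic in h: DoF·h² − 2·s·(s−f)·h − DoF·(s−f)² = 0 ⇒ h = (s−f)·(s + √(s² + DoF²)) / DoF = 2665 × (2750 + √(2750² + 308²)) / 308 = 2665 × (2750 + 2767.19) / 308 ≈ 47738 mm.
Then N = f²/(c·h) = 85² / (0.027 × 47738) = 7225 / 1288.9 ≈ 5.61.

f/5.61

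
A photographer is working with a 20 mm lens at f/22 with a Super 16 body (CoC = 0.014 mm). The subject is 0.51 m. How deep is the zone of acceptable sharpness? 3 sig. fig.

Hyperfocal distance H = f²/(N·c) + f = 20²/(22 × 0.014) + 20 = 400/0.308 + 20 ≈ 1318.7 mm ≈ 1.319 m.
Near limit Dn = s·(H − f)/(H + s − 2f) = 510 × (1318.7 − 20) / (1318.7 + 510 − 2 × 20) = 510 × 1298.7 / 1788.7 ≈ 370.29 mm.
Far limit Df = s·(H − f)/(H − s) = 510 × (1318.7 − 20) / (1318.7 − 510) = 510 × 1298.7 / 808.7 ≈ 819.01 mm.
Depth of field = Df − Dn = 819.01 − 370.29 ≈ 448.72 mm.

449 mm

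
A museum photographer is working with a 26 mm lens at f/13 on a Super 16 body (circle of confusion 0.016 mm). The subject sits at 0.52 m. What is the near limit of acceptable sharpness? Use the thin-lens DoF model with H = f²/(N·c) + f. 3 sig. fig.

Hyperfocal distance H = f²/(N·c) + f = 26²/(13 × 0.016) + 26 = 676/0.208 + 26 ≈ 3276.0 mm ≈ 3.276 m.
Near limit Dn = s·(H − f)/(H + s − 2f) = 520 × (3276.0 − 26) / (3276.0 + 520 − 2 × 26) = 520 × 3250.0 / 3744.0 ≈ 451.39 mm.

451 mm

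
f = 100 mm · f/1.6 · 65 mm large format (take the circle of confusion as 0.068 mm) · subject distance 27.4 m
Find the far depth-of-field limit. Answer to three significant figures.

Hyperfocal distance H = f²/(N·c) + f = 100²/(1.6 × 0.068) + 100 = 10000/0.1088 + 100 ≈ 92011.8 mm ≈ 92.01 m.
Far limit Df = s·(H − f)/(H − s) = 27400 × (92011.8 − 100) / (92011.8 − 27400) = 27400 × 91911.8 / 64611.8 ≈ 38977 mm ≈ 39.0 m.

39.0 m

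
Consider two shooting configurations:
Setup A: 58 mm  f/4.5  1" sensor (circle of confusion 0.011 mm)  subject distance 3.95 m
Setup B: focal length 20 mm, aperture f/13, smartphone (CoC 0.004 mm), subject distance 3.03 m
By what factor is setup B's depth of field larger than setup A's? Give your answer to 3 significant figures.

Setup A: H = 58²/(4.5×0.011) + 58 ≈ 68017.6 mm; DoF = Df − Dn = 4189.96 − 3736.04 ≈ 453.92 mm.
Setup B: H = 20²/(13×0.004) + 20 ≈ 7712.3 mm; DoF = Df − Dn = 4977.8 − 2177.8 ≈ 2800.0 mm.
Ratio = 2800.0 / 453.92 ≈ 6.17.

6.17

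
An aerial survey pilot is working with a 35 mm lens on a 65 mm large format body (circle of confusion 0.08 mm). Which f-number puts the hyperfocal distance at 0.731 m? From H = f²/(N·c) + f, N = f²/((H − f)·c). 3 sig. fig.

f/22

Rearrange H = f²/(N·c) + f for N: N = f² / ((H − f)·c).
N = 35² / ((731 − 35) × 0.08) = 1225 / 55.68 ≈ 22.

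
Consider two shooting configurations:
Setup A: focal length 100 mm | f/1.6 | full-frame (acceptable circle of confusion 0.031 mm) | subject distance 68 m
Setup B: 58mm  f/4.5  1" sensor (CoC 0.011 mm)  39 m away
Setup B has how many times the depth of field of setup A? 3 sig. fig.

1.29

Setup A: H = 100²/(1.6×0.031) + 100 ≈ 201712.9 mm; DoF = Df − Dn = 102531 − 50868 ≈ 51663 mm.
Setup B: H = 58²/(4.5×0.011) + 58 ≈ 68017.6 mm; DoF = Df − Dn = 91339 − 24793 ≈ 66546 mm.
Ratio = 66546 / 51663 ≈ 1.29.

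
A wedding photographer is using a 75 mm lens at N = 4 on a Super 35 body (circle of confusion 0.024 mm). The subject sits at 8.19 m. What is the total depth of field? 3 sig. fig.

2.31 m

Hyperfocal distance H = f²/(N·c) + f = 75²/(4 × 0.024) + 75 = 5625/0.096 + 75 ≈ 58668.8 mm ≈ 58.67 m.
Near limit Dn = s·(H − f)/(H + s − 2f) = 8190 × (58668.8 − 75) / (58668.8 + 8190 − 2 × 75) = 8190 × 58593.8 / 66708.8 ≈ 7193.7 mm.
Far limit Df = s·(H − f)/(H − s) = 8190 × (58668.8 − 75) / (58668.8 − 8190) = 8190 × 58593.8 / 50478.8 ≈ 9506.6 mm.
Depth of field = Df − Dn = 9506.6 − 7193.7 ≈ 2312.9 mm ≈ 2.31 m.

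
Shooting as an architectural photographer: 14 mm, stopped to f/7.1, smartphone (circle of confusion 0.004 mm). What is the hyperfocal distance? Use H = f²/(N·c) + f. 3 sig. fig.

Hyperfocal distance H = f²/(N·c) + f = 14²/(7.1 × 0.004) + 14 = 196/0.0284 + 14 ≈ 6915.4 mm ≈ 6.92 m.

6.92 m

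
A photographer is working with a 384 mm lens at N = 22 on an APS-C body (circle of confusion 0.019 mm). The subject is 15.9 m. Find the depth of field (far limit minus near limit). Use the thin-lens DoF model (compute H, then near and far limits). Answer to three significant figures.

Hyperfocal distance H = f²/(N·c) + f = 384²/(22 × 0.019) + 384 = 147456/0.418 + 384 ≈ 353149.6 mm ≈ 353.1 m.
Near limit Dn = s·(H − f)/(H + s − 2f) = 15900 × (353149.6 − 384) / (353149.6 + 15900 − 2 × 384) = 15900 × 352765.6 / 368281.6 ≈ 15230.1 mm.
Far limit Df = s·(H − f)/(H − s) = 15900 × (353149.6 − 384) / (353149.6 − 15900) = 15900 × 352765.6 / 337249.6 ≈ 16631.5 mm.
Depth of field = Df − Dn = 16631.5 − 15230.1 ≈ 1401.4 mm ≈ 1.40 m.

1.40 m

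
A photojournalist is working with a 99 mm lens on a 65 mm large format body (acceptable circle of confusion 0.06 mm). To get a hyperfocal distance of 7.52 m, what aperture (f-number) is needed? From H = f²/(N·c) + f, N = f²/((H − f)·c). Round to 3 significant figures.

f/22

Rearrange H = f²/(N·c) + f for N: N = f² / ((H − f)·c).
N = 99² / ((7520 − 99) × 0.06) = 9801 / 445.3 ≈ 22.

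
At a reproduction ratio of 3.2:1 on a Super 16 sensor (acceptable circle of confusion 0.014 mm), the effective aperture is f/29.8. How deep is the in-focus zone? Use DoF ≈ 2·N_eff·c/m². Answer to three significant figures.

0.0815 mm

At magnification m, DoF ≈ 2·N_eff·c/m² = 2 × 29.8 × 0.014 / 3.2² = 0.8344 / 10.24 ≈ 0.0815 mm.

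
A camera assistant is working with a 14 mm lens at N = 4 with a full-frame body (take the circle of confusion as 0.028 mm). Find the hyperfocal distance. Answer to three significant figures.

1.76 m

Hyperfocal distance H = f²/(N·c) + f = 14²/(4 × 0.028) + 14 = 196/0.112 + 14 ≈ 1764.0 mm ≈ 1.76 m.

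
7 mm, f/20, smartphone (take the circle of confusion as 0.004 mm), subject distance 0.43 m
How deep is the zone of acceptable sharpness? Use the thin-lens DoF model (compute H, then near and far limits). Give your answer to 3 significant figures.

Hyperfocal distance H = f²/(N·c) + f = 7²/(20 × 0.004) + 7 = 49/0.08 + 7 ≈ 619.5 mm ≈ 0.620 m.
Near limit Dn = s·(H − f)/(H + s − 2f) = 430 × (619.5 − 7) / (619.5 + 430 − 2 × 7) = 430 × 612.5 / 1035.5 ≈ 254.3 mm.
Far limit Df = s·(H − f)/(H − s) = 430 × (619.5 − 7) / (619.5 − 430) = 430 × 612.5 / 189.5 ≈ 1389.8 mm.
Depth of field = Df − Dn = 1389.8 − 254.3 ≈ 1135.5 mm ≈ 1.14 m.

1.14 m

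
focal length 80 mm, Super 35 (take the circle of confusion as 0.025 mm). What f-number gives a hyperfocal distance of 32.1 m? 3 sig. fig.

f/8

Rearrange H = f²/(N·c) + f for N: N = f² / ((H − f)·c).
N = 80² / ((32100 − 80) × 0.025) = 6400 / 800.5 ≈ 8.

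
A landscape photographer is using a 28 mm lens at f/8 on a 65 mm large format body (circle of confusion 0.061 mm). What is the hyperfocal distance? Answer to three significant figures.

1.63 m

Hyperfocal distance H = f²/(N·c) + f = 28²/(8 × 0.061) + 28 = 784/0.488 + 28 ≈ 1634.6 mm ≈ 1.63 m.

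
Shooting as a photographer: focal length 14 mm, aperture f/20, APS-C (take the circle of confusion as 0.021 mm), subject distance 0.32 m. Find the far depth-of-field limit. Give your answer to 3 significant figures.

0.929 m

Hyperfocal distance H = f²/(N·c) + f = 14²/(20 × 0.021) + 14 = 196/0.42 + 14 ≈ 480.7 mm ≈ 0.481 m.
Far limit Df = s·(H − f)/(H − s) = 320 × (480.7 − 14) / (480.7 − 320) = 320 × 466.7 / 160.7 ≈ 929.46 mm ≈ 0.929 m.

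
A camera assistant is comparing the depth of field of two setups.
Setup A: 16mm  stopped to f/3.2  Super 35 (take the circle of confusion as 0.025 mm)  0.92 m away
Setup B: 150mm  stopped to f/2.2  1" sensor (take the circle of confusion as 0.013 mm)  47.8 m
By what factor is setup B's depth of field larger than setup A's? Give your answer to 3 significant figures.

Setup A: H = 16²/(3.2×0.025) + 16 ≈ 3216.0 mm; DoF = Df − Dn = 1282.23 − 717.35 ≈ 564.88 mm.
Setup B: H = 150²/(2.2×0.013) + 150 ≈ 786863.3 mm; DoF = Df − Dn = 50881.8 − 45070.2 ≈ 5811.6 mm.
Ratio = 5811.6 / 564.88 ≈ 10.3.

10.3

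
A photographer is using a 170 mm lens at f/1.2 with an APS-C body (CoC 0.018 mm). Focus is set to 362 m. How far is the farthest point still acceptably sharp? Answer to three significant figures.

Hyperfocal distance H = f²/(N·c) + f = 170²/(1.2 × 0.018) + 170 = 28900/0.0216 + 170 ≈ 1338133.0 mm ≈ 1338 m.
Far limit Df = s·(H − f)/(H − s) = 362000 × (1338133.0 − 170) / (1338133.0 − 362000) = 362000 × 1337963.0 / 976133.0 ≈ 496185 mm ≈ 496 m.

496 m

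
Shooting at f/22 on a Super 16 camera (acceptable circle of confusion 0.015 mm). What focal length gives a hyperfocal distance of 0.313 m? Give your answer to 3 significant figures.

From H = f²/(N·c) + f, with f ≪ H: f ≈ √(H·N·c) = √(313 × 22 × 0.015) = √103.29 ≈ 10.16 mm.
Exact: f² + N·c·f − N·c·H = 0 ⇒ f = (−N·c + √((N·c)² + 4·N·c·H))/2 = (−0.33 + √413.27)/2 ≈ 9.9995 mm ≈ 10.0 mm.

10.0 mm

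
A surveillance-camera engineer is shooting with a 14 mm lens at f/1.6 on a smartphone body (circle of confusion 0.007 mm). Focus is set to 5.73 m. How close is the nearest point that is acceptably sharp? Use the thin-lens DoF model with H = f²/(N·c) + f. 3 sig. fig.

Hyperfocal distance H = f²/(N·c) + f = 14²/(1.6 × 0.007) + 14 = 196/0.0112 + 14 ≈ 17514.0 mm ≈ 17.51 m.
Near limit Dn = s·(H − f)/(H + s − 2f) = 5730 × (17514.0 − 14) / (17514.0 + 5730 − 2 × 14) = 5730 × 17500.0 / 23216.0 ≈ 4319.2 mm ≈ 4.32 m.

4.32 m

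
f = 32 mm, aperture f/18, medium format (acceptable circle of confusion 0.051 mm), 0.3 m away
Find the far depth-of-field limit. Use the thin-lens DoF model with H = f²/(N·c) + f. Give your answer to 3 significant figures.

395 mm

Hyperfocal distance H = f²/(N·c) + f = 32²/(18 × 0.051) + 32 = 1024/0.918 + 32 ≈ 1147.5 mm ≈ 1.147 m.
Far limit Df = s·(H − f)/(H − s) = 300 × (1147.5 − 32) / (1147.5 − 300) = 300 × 1115.5 / 847.5 ≈ 394.87 mm.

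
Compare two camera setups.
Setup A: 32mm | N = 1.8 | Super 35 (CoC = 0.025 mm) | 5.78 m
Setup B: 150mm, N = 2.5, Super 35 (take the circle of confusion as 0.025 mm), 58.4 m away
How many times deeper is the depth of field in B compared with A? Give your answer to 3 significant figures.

6.22

Setup A: H = 32²/(1.8×0.025) + 32 ≈ 22787.6 mm; DoF = Df − Dn = 7733.5 − 4614.4 ≈ 3119.1 mm.
Setup B: H = 150²/(2.5×0.025) + 150 ≈ 360150.0 mm; DoF = Df − Dn = 69674 − 50267 ≈ 19407 mm.
Ratio = 19407 / 3119.1 ≈ 6.22.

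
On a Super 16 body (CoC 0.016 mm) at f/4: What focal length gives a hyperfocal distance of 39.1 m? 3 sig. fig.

From H = f²/(N·c) + f, with f ≪ H: f ≈ √(H·N·c) = √(39100 × 4 × 0.016) = √2502.4 ≈ 50.02 mm.
The +f correction barely moves this — solving exactly, f² + N·c·f − N·c·H = 0 ⇒ f = (−N·c + √((N·c)² + 4·N·c·H))/2 = (−0.064 + √10010)/2 ≈ 49.992 mm, so f ≈ 50.0 mm.

50.0 mm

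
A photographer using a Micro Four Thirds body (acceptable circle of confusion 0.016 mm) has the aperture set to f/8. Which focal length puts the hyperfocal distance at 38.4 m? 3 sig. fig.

From H = f²/(N·c) + f, with f ≪ H: f ≈ √(H·N·c) = √(38400 × 8 × 0.016) = √4915.2 ≈ 70.11 mm.
Exact: f² + N·c·f − N·c·H = 0 ⇒ f = (−N·c + √((N·c)² + 4·N·c·H))/2 = (−0.128 + √19661)/2 ≈ 70.045 mm ≈ 70.0 mm.

70.0 mm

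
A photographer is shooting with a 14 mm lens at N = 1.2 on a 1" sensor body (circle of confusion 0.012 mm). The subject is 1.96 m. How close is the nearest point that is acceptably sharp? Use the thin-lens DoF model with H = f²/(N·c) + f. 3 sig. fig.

Hyperfocal distance H = f²/(N·c) + f = 14²/(1.2 × 0.012) + 14 = 196/0.0144 + 14 ≈ 13625.1 mm ≈ 13.63 m.
Near limit Dn = s·(H − f)/(H + s − 2f) = 1960 × (13625.1 − 14) / (13625.1 + 1960 − 2 × 14) = 1960 × 13611.1 / 15557.1 ≈ 1714.8 mm ≈ 1.71 m.

1.71 m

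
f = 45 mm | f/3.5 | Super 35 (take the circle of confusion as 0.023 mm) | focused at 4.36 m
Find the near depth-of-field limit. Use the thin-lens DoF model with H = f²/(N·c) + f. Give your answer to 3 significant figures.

3.72 m

Hyperfocal distance H = f²/(N·c) + f = 45²/(3.5 × 0.023) + 45 = 2025/0.0805 + 45 ≈ 25200.3 mm ≈ 25.20 m.
Near limit Dn = s·(H − f)/(H + s − 2f) = 4360 × (25200.3 − 45) / (25200.3 + 4360 − 2 × 45) = 4360 × 25155.3 / 29470.3 ≈ 3721.6 mm ≈ 3.72 m.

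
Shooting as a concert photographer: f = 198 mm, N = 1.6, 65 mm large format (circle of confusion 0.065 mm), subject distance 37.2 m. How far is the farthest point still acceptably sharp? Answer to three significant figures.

41.2 m

Hyperfocal distance H = f²/(N·c) + f = 198²/(1.6 × 0.065) + 198 = 39204/0.104 + 198 ≈ 377159.5 mm ≈ 377.2 m.
Far limit Df = s·(H − f)/(H − s) = 37200 × (377159.5 − 198) / (377159.5 − 37200) = 37200 × 376961.5 / 339959.5 ≈ 41249 mm ≈ 41.2 m.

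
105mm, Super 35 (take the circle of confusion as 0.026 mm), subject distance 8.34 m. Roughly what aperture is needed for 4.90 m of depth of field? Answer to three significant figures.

f/14

Write h = H − f = f²/(N·c). The thin-lens limits are Dn = s·h/(h + (s−f)) and Df = s·h/(h − (s−f)), so DoF = Df − Dn = 2·s·(s−f)·h / (h² − (s−f)²).
That is a quadratic in h: DoF·h² − 2·s·(s−f)·h − DoF·(s−f)² = 0 ⇒ h = (s−f)·(s + √(s² + DoF²)) / DoF = 8235 × (8340 + √(8340² + 4900²)) / 4900 = 8235 × (8340 + 9672.93) / 4900 ≈ 30273 mm.
Then N = f²/(c·h) = 105² / (0.026 × 30273) = 11025 / 787.09 ≈ 14.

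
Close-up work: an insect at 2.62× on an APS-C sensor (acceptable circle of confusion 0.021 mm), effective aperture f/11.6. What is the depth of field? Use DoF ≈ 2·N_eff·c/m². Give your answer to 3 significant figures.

0.0710 mm

At magnification m, DoF ≈ 2·N_eff·c/m² = 2 × 11.6 × 0.021 / 2.62² = 0.4872 / 6.864 ≈ 0.071 mm.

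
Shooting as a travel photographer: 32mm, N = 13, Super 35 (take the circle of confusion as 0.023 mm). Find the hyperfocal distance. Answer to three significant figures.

3.46 m

Hyperfocal distance H = f²/(N·c) + f = 32²/(13 × 0.023) + 32 = 1024/0.299 + 32 ≈ 3456.7 mm ≈ 3.46 m.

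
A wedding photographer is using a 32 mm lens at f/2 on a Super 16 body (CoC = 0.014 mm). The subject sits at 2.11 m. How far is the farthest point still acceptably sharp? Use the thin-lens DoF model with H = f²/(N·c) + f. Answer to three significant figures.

Hyperfocal distance H = f²/(N·c) + f = 32²/(2 × 0.014) + 32 = 1024/0.028 + 32 ≈ 36603.4 mm ≈ 36.60 m.
Far limit Df = s·(H − f)/(H − s) = 2110 × (36603.4 − 32) / (36603.4 − 2110) = 2110 × 36571.4 / 34493.4 ≈ 2237.1 mm ≈ 2.24 m.

2.24 m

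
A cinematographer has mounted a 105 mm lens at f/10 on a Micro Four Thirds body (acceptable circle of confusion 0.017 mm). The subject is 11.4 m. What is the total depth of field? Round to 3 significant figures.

Hyperfocal distance H = f²/(N·c) + f = 105²/(10 × 0.017) + 105 = 11025/0.17 + 105 ≈ 64957.9 mm ≈ 64.96 m.
Near limit Dn = s·(H − f)/(H + s − 2f) = 11400 × (64957.9 − 105) / (64957.9 + 11400 − 2 × 105) = 11400 × 64852.9 / 76147.9 ≈ 9709.0 mm.
Far limit Df = s·(H − f)/(H − s) = 11400 × (64957.9 − 105) / (64957.9 − 11400) = 11400 × 64852.9 / 53557.9 ≈ 13804.2 mm.
Depth of field = Df − Dn = 13804.2 − 9709.0 ≈ 4095.2 mm ≈ 4.10 m.

4.10 m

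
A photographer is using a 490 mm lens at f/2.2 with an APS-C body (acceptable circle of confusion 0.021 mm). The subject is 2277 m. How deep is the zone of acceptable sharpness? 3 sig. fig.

Hyperfocal distance H = f²/(N·c) + f = 490²/(2.2 × 0.021) + 490 = 240100/0.0462 + 490 ≈ 5197459.7 mm ≈ 5197 m.
Near limit Dn = s·(H − f)/(H + s − 2f) = 2277000 × (5197459.7 − 490) / (5197459.7 + 2277000 − 2 × 490) = 2277000 × 5196969.7 / 7473479.7 ≈ 1583399 mm.
Far limit Df = s·(H − f)/(H − s) = 2277000 × (5197459.7 − 490) / (5197459.7 − 2277000) = 2277000 × 5196969.7 / 2920459.7 ≈ 4051931 mm.
Depth of field = Df − Dn = 4051931 − 1583399 ≈ 2468532 mm ≈ 2470 m.

2470 m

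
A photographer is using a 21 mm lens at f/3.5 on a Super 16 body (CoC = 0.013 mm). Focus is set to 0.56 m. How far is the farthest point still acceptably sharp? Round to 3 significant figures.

0.593 m

Hyperfocal distance H = f²/(N·c) + f = 21²/(3.5 × 0.013) + 21 = 441/0.0455 + 21 ≈ 9713.3 mm ≈ 9.713 m.
Far limit Df = s·(H − f)/(H − s) = 560 × (9713.3 − 21) / (9713.3 − 560) = 560 × 9692.3 / 9153.3 ≈ 592.98 mm ≈ 0.593 m.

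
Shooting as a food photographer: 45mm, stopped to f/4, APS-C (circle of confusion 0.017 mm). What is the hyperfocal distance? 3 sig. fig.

Hyperfocal distance H = f²/(N·c) + f = 45²/(4 × 0.017) + 45 = 2025/0.068 + 45 ≈ 29824.4 mm ≈ 29.8 m.

29.8 m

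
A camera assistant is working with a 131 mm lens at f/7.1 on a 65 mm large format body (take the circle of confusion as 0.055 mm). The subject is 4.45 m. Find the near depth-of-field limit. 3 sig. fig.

4.05 m

Hyperfocal distance H = f²/(N·c) + f = 131²/(7.1 × 0.055) + 131 = 17161/0.3905 + 131 ≈ 44077.2 mm ≈ 44.08 m.
Near limit Dn = s·(H − f)/(H + s − 2f) = 4450 × (44077.2 − 131) / (44077.2 + 4450 − 2 × 131) = 4450 × 43946.2 / 48265.2 ≈ 4051.8 mm ≈ 4.05 m.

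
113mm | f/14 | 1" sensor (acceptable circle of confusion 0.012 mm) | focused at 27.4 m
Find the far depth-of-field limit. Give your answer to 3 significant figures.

42.7 m

Hyperfocal distance H = f²/(N·c) + f = 113²/(14 × 0.012) + 113 = 12769/0.168 + 113 ≈ 76119.0 mm ≈ 76.12 m.
Far limit Df = s·(H − f)/(H − s) = 27400 × (76119.0 − 113) / (76119.0 − 27400) = 27400 × 76006.0 / 48719.0 ≈ 42746 mm ≈ 42.7 m.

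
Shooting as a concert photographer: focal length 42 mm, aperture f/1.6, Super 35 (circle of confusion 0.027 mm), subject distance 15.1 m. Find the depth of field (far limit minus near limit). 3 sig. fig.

Hyperfocal distance H = f²/(N·c) + f = 42²/(1.6 × 0.027) + 42 = 1764/0.0432 + 42 ≈ 40875.3 mm ≈ 40.88 m.
Near limit Dn = s·(H − f)/(H + s − 2f) = 15100 × (40875.3 − 42) / (40875.3 + 15100 − 2 × 42) = 15100 × 40833.3 / 55891.3 ≈ 11032 mm.
Far limit Df = s·(H − f)/(H − s) = 15100 × (40875.3 − 42) / (40875.3 − 15100) = 15100 × 40833.3 / 25775.3 ≈ 23921 mm.
Depth of field = Df − Dn = 23921 − 11032 ≈ 12889 mm ≈ 12.9 m.

12.9 m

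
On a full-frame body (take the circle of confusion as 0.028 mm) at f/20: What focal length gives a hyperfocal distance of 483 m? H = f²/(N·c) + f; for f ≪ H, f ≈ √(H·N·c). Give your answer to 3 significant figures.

520 mm

From H = f²/(N·c) + f, with f ≪ H: f ≈ √(H·N·c) = √(483000 × 20 × 0.028) = √270480 ≈ 520.1 mm.
The +f correction barely moves this — solving exactly, f² + N·c·f − N·c·H = 0 ⇒ f = (−N·c + √((N·c)² + 4·N·c·H))/2 = (−0.56 + √1081920)/2 ≈ 519.80 mm, so f ≈ 520 mm.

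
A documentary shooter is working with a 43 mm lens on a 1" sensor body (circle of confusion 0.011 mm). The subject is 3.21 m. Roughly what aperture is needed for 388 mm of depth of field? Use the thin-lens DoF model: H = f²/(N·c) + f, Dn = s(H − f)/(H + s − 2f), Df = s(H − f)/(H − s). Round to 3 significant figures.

f/3.20

Write h = H − f = f²/(N·c). The thin-lens limits are Dn = s·h/(h + (s−f)) and Df = s·h/(h − (s−f)), so DoF = Df − Dn = 2·s·(s−f)·h / (h² − (s−f)²).
That is a quadratic in h: DoF·h² − 2·s·(s−f)·h − DoF·(s−f)² = 0 ⇒ h = (s−f)·(s + √(s² + DoF²)) / DoF = 3167 × (3210 + √(3210² + 388²)) / 388 = 3167 × (3210 + 3233.36) / 388 ≈ 52593 mm.
Then N = f²/(c·h) = 43² / (0.011 × 52593) = 1849 / 578.52 ≈ 3.20.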